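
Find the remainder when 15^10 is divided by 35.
15

Use repeated squaring. Binary(10) = 1010. Walk through the bits of the exponent 10 left-to-right: at each bit after the leading one, square the running value, then multiply by 15 if the bit is 1 (always reducing mod 35):
  bit 1 = 1 (leading): start with 15.
  bit 2 = 0: square 15^2 = 225 ≡ 15 (mod 35).
  bit 3 = 1: square 15^2 = 225 ≡ 15; bit is 1, so multiply 15·15 = 225 ≡ 15 (mod 35).
  bit 4 = 0: square 15^2 = 225 ≡ 15 (mod 35).
Final value: 15^10 ≡ 15 (mod 35).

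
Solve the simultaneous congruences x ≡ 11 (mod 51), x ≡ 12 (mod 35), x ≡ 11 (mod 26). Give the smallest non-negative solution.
x ≡ 34487 (mod 46410); the representative in [0, 46410) is 34487

The moduli 51, 35, 26 are pairwise coprime, so by the CRT there is a unique solution mod 51·35·26 = 46410.
Solve by successive substitution. Start with x ≡ 11 (mod 51).
  Combine with x ≡ 12 (mod 35): write x = 11 + 51·t and require 11 + 51·t ≡ 12 (mod 35), i.e. 51·t ≡ 12 − 11 ≡ 1 (mod 35). Since 51^(−1) ≡ 11 (mod 35) (51 ≡ 16 (mod 35)), t ≡ 11·1 ≡ 11 (mod 35). So x ≡ 11 + 51·11 = 572 (mod 1785).
  Combine with x ≡ 11 (mod 26): write x = 572 + 1785·t and require 572 + 1785·t ≡ 11 (mod 26), i.e. 1785·t ≡ 11 − 572 ≡ 11 (mod 26). Since 1785^(−1) ≡ 23 (mod 26) (1785 ≡ 17 (mod 26)), t ≡ 23·11 ≡ 19 (mod 26). So x ≡ 572 + 1785·19 = 34487 (mod 46410).
Unique solution in [0, 46410): x = 34487.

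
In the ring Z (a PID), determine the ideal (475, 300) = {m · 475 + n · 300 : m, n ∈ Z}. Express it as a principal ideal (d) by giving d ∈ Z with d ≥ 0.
In the PID Z, (a, b) is generated by gcd(a, b). Compute gcd(475, 300) with the extended Euclidean algorithm, tracking rows (r, s, t) with s·475 + t·300 = r:
  row A: (475, 1, 0)   [1·475 + 0·300 = 475]
  row B: (300, 0, 1)   [0·475 + 1·300 = 300]
  475 = 1·300 + 175   → row C = row A − 1·row B = (175, 1, −1)   [check: 1·475 − 1·300 = 175]
  300 = 1·175 + 125   → row D = row B − 1·row C = (125, −1, 2)   [check: −1·475 + 2·300 = 125]
  175 = 1·125 + 50   → row E = row C − 1·row D = (50, 2, −3)   [check: 2·475 − 3·300 = 50]
  125 = 2·50 + 25   → row F = row D − 2·row E = (25, −5, 8)   [check: −5·475 + 8·300 = 25]
  50 = 2·25 + 0   → remainder 0, stop. gcd = 25 (last nonzero row F).
So gcd(475, 300) = 25, with Bézout identity −5·475 + 8·300 = 25. Containment (⊇): the Bézout identity exhibits 25 as an element of (475, 300), giving (25) ⊆ (475, 300). Containment (⊆): since 25 | 475 and 25 | 300 (475 = 25·19, 300 = 25·12), every Z-linear combination of 475 and 300 is divisible by 25, so (475, 300) ⊆ (25). Therefore (475, 300) = (25), d = 25.

Final answer: (475, 300) = (25); d = 25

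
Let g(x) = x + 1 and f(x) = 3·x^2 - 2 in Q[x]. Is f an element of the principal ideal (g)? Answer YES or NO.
NO

In Q[x] the ideal (g) consists of all multiples of g, so f ∈ (g) iff g | f, i.e. iff the remainder of f on division by g is 0. Divide f by g (g is monic, so eliminate the leading term of the running remainder at each step):
  leading term 3·x^2: subtract (3·x)·g(x) = 3·x^2 + 3·x, leaving -3·x - 2
  leading term -3·x: subtract (-3)·g(x) = -3·x - 3, leaving 1
The remainder r(x) = 1 ≠ 0 (and deg r < deg g), so g ∤ f, i.e. f ∉ (g).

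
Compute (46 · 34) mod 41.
Reduce the factors first: 46 ≡ 5 (mod 41), so 46 · 34 ≡ 5 · 34 (mod 41). 5 · 34 = 170. Dividing by 41: 170 = 4·41 + 6. So (46 · 34) mod 41 = 6.

Final answer: 6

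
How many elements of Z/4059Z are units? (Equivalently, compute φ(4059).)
Z/4059Z has φ(4059) = 2400 units

An element a ∈ Z/4059Z is a unit iff gcd(a, 4059) = 1, so the number of units is φ(4059). φ is multiplicative, with φ(p^e) = p^e − p^(e−1). Factorise 4059 = 3^2 · 11 · 41. Then
  φ(4059) = (3^2 − 3^1) · (11 − 1) · (41 − 1) = 6 · 10 · 40 = 2400.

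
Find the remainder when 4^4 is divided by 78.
22

Use repeated squaring. Binary(4) = 100. Walk through the bits of the exponent 4 left-to-right: at each bit after the leading one, square the running value, then multiply by 4 if the bit is 1 (always reducing mod 78):
  bit 1 = 1 (leading): start with 4.
  bit 2 = 0: square 4^2 = 16 (mod 78).
  bit 3 = 0: square 16^2 = 256 ≡ 22 (mod 78).
Final value: 4^4 ≡ 22 (mod 78).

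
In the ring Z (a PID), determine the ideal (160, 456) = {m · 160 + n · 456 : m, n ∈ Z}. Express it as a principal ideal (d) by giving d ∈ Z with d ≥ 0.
In the PID Z, (a, b) is generated by gcd(a, b). Compute gcd(456, 160) with the extended Euclidean algorithm, tracking rows (r, s, t) with s·456 + t·160 = r:
  row A: (456, 1, 0)   [1·456 + 0·160 = 456]
  row B: (160, 0, 1)   [0·456 + 1·160 = 160]
  456 = 2·160 + 136   → row C = row A − 2·row B = (136, 1, −2)   [check: 1·456 − 2·160 = 136]
  160 = 1·136 + 24   → row D = row B − 1·row C = (24, −1, 3)   [check: −1·456 + 3·160 = 24]
  136 = 5·24 + 16   → row E = row C − 5·row D = (16, 6, −17)   [check: 6·456 − 17·160 = 16]
  24 = 1·16 + 8   → row F = row D − 1·row E = (8, −7, 20)   [check: −7·456 + 20·160 = 8]
  16 = 2·8 + 0   → remainder 0, stop. gcd = 8 (last nonzero row F).
So gcd(160, 456) = 8, with Bézout identity −7·456 + 20·160 = 8. Containment (⊇): the Bézout identity exhibits 8 as an element of (160, 456), giving (8) ⊆ (160, 456). Containment (⊆): since 8 | 160 and 8 | 456 (160 = 8·20, 456 = 8·57), every Z-linear combination of 160 and 456 is divisible by 8, so (160, 456) ⊆ (8). Therefore (160, 456) = (8), d = 8.

Final answer: (160, 456) = (8); d = 8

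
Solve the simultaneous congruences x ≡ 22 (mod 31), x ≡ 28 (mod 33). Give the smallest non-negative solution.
x ≡ 952 (mod 1023); the representative in [0, 1023) is 952

The moduli 31, 33 are pairwise coprime, so by the CRT there is a unique solution mod 31·33 = 1023.
Solve by successive substitution. Start with x ≡ 22 (mod 31).
  Combine with x ≡ 28 (mod 33): write x = 22 + 31·t and require 22 + 31·t ≡ 28 (mod 33), i.e. 31·t ≡ 28 − 22 ≡ 6 (mod 33). Since 31^(−1) ≡ 16 (mod 33), t ≡ 16·6 ≡ 30 (mod 33). So x ≡ 22 + 31·30 = 952 (mod 1023).
Unique solution in [0, 1023): x = 952.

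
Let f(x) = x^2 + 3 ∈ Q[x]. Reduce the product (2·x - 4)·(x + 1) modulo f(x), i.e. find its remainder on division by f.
First multiply in Q[x] without reducing: a · b = 2·x^2 - 2·x - 4. Now divide by f(x) = x^2 + 3, eliminating the leading term at each step:
  leading term 2·x^2: subtract (2)·f(x) = 2·x^2 + 6, leaving -2·x - 10
The degree is now < 2, so this is the remainder. Hence a · b ≡ -2·x - 10 in Q[x]/(f).

Final answer: a · b ≡ -2·x - 10 (mod f(x))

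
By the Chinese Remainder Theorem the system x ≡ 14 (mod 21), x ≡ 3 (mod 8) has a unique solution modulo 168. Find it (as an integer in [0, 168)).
The moduli 21, 8 are pairwise coprime, so by the CRT there is a unique solution mod 21·8 = 168.
Solve by successive substitution. Start with x ≡ 14 (mod 21).
  Combine with x ≡ 3 (mod 8): write x = 14 + 21·t and require 14 + 21·t ≡ 3 (mod 8), i.e. 21·t ≡ 3 − 14 ≡ 5 (mod 8). Since 21^(−1) ≡ 5 (mod 8) (21 ≡ 5 (mod 8)), t ≡ 5·5 ≡ 1 (mod 8). So x ≡ 14 + 21·1 = 35 (mod 168).
Unique solution in [0, 168): x = 35.

Final answer: x ≡ 35 (mod 168); the representative in [0, 168) is 35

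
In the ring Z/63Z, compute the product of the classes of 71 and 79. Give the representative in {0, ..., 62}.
2

Reduce the factors first: 71 ≡ 8, 79 ≡ 16 (mod 63), so 71 · 79 ≡ 8 · 16 (mod 63). 8 · 16 = 128. Dividing by 63: 128 = 2·63 + 2. So (71 · 79) mod 63 = 2.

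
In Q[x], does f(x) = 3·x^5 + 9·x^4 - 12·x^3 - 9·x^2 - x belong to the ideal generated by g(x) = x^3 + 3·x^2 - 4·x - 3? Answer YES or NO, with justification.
NO

In Q[x] the ideal (g) consists of all multiples of g, so f ∈ (g) iff g | f, i.e. iff the remainder of f on division by g is 0. Divide f by g (g is monic, so eliminate the leading term of the running remainder at each step):
  leading term 3·x^5: subtract (3·x^2)·g(x) = 3·x^5 + 9·x^4 - 12·x^3 - 9·x^2, leaving -x
The remainder r(x) = -x ≠ 0 (and deg r < deg g), so g ∤ f, i.e. f ∉ (g).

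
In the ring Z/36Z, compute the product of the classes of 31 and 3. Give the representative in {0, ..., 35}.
Both factors are already reduced mod 36. 31 · 3 = 93. Dividing by 36: 93 = 2·36 + 21. So (31 · 3) mod 36 = 21.

Final answer: 21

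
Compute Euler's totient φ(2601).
φ is multiplicative, with φ(p^e) = p^e − p^(e−1). Factorise 2601 = 3^2 · 17^2. Then
  φ(2601) = (3^2 − 3^1) · (17^2 − 17^1) = 6 · 272 = 1632.

Final answer: φ(2601) = 1632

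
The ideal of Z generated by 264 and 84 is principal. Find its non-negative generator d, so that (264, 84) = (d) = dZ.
In the PID Z, (a, b) is generated by gcd(a, b). Compute gcd(264, 84) with the extended Euclidean algorithm, tracking rows (r, s, t) with s·264 + t·84 = r:
  row A: (264, 1, 0)   [1·264 + 0·84 = 264]
  row B: (84, 0, 1)   [0·264 + 1·84 = 84]
  264 = 3·84 + 12   → row C = row A − 3·row B = (12, 1, −3)   [check: 1·264 − 3·84 = 12]
  84 = 7·12 + 0   → remainder 0, stop. gcd = 12 (last nonzero row C).
So gcd(264, 84) = 12, with Bézout identity 1·264 − 3·84 = 12. Containment (⊇): the Bézout identity exhibits 12 as an element of (264, 84), giving (12) ⊆ (264, 84). Containment (⊆): since 12 | 264 and 12 | 84 (264 = 12·22, 84 = 12·7), every Z-linear combination of 264 and 84 is divisible by 12, so (264, 84) ⊆ (12). Therefore (264, 84) = (12), d = 12.

Final answer: (264, 84) = (12); d = 12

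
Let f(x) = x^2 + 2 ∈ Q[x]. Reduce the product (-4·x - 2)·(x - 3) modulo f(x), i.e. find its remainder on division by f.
First multiply in Q[x] without reducing: a · b = -4·x^2 + 10·x + 6. Now divide by f(x) = x^2 + 2, eliminating the leading term at each step:
  leading term -4·x^2: subtract (-4)·f(x) = -4·x^2 - 8, leaving 10·x + 14
The degree is now < 2, so this is the remainder. Hence a · b ≡ 10·x + 14 in Q[x]/(f).

Final answer: a · b ≡ 10·x + 14 (mod f(x))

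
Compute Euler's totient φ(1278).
φ is multiplicative, with φ(p^e) = p^e − p^(e−1). Factorise 1278 = 2 · 3^2 · 71. Then
  φ(1278) = (2 − 1) · (3^2 − 3^1) · (71 − 1) = 1 · 6 · 70 = 420.

Final answer: φ(1278) = 420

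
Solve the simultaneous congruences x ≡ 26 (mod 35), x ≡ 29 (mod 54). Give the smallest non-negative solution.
The moduli 35, 54 are pairwise coprime, so by the CRT there is a unique solution mod 35·54 = 1890.
Solve by successive substitution. Start with x ≡ 26 (mod 35).
  Combine with x ≡ 29 (mod 54): write x = 26 + 35·t and require 26 + 35·t ≡ 29 (mod 54), i.e. 35·t ≡ 29 − 26 ≡ 3 (mod 54). Since 35^(−1) ≡ 17 (mod 54), t ≡ 17·3 ≡ 51 (mod 54). So x ≡ 26 + 35·51 = 1811 (mod 1890).
Unique solution in [0, 1890): x = 1811.

Final answer: x ≡ 1811 (mod 1890); the representative in [0, 1890) is 1811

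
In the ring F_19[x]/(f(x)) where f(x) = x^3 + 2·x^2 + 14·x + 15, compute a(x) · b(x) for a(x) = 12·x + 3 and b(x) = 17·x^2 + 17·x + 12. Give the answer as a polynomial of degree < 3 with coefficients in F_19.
a · b ≡ 18·x^2 + 18·x + 16 (mod f(x))

Multiply as integer polynomials: a · b = 204·x^3 + 255·x^2 + 195·x + 36. Reducing coefficients mod 19: a · b ≡ 14·x^3 + 8·x^2 + 5·x + 17. Now divide by f(x) = x^3 + 2·x^2 + 14·x + 15 in F_19[x], eliminating the leading term at each step:
  leading term 14·x^3: subtract (14)·f(x) = 14·x^3 + 9·x^2 + 6·x + 1, leaving 18·x^2 + 18·x + 16 (coefficients mod 19)
The degree is now < 3, so this is the remainder. Hence a · b ≡ 18·x^2 + 18·x + 16 in F_19[x]/(f).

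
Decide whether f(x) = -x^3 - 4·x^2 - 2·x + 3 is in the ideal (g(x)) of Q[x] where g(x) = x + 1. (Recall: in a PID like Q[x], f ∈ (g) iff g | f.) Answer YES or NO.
NO

In Q[x] the ideal (g) consists of all multiples of g, so f ∈ (g) iff g | f, i.e. iff the remainder of f on division by g is 0. Divide f by g (g is monic, so eliminate the leading term of the running remainder at each step):
  leading term -x^3: subtract (-x^2)·g(x) = -x^3 - x^2, leaving -3·x^2 - 2·x + 3
  leading term -3·x^2: subtract (-3·x)·g(x) = -3·x^2 - 3·x, leaving x + 3
  leading term x: subtract (1)·g(x) = x + 1, leaving 2
The remainder r(x) = 2 ≠ 0 (and deg r < deg g), so g ∤ f, i.e. f ∉ (g).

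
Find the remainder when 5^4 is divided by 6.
1

Use repeated squaring. Binary(4) = 100. Walk through the bits of the exponent 4 left-to-right: at each bit after the leading one, square the running value, then multiply by 5 if the bit is 1 (always reducing mod 6):
  bit 1 = 1 (leading): start with 5.
  bit 2 = 0: square 5^2 = 25 ≡ 1 (mod 6).
  bit 3 = 0: square 1^2 = 1 (mod 6).
Final value: 5^4 ≡ 1 (mod 6).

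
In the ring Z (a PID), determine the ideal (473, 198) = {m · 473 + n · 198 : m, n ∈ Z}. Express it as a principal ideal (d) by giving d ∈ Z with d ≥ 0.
(473, 198) = (11); d = 11

In the PID Z, (a, b) is generated by gcd(a, b). Compute gcd(473, 198) with the extended Euclidean algorithm, tracking rows (r, s, t) with s·473 + t·198 = r:
  row A: (473, 1, 0)   [1·473 + 0·198 = 473]
  row B: (198, 0, 1)   [0·473 + 1·198 = 198]
  473 = 2·198 + 77   → row C = row A − 2·row B = (77, 1, −2)   [check: 1·473 − 2·198 = 77]
  198 = 2·77 + 44   → row D = row B − 2·row C = (44, −2, 5)   [check: −2·473 + 5·198 = 44]
  77 = 1·44 + 33   → row E = row C − 1·row D = (33, 3, −7)   [check: 3·473 − 7·198 = 33]
  44 = 1·33 + 11   → row F = row D − 1·row E = (11, −5, 12)   [check: −5·473 + 12·198 = 11]
  33 = 3·11 + 0   → remainder 0, stop. gcd = 11 (last nonzero row F).
So gcd(473, 198) = 11, with Bézout identity −5·473 + 12·198 = 11. Containment (⊇): the Bézout identity exhibits 11 as an element of (473, 198), giving (11) ⊆ (473, 198). Containment (⊆): since 11 | 473 and 11 | 198 (473 = 11·43, 198 = 11·18), every Z-linear combination of 473 and 198 is divisible by 11, so (473, 198) ⊆ (11). Therefore (473, 198) = (11), d = 11.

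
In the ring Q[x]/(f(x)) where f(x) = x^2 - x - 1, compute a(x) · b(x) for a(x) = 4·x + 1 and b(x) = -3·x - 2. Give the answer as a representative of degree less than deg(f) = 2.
a · b ≡ -23·x - 14 (mod f(x))

First multiply in Q[x] without reducing: a · b = -12·x^2 - 11·x - 2. Now divide by f(x) = x^2 - x - 1, eliminating the leading term at each step:
  leading term -12·x^2: subtract (-12)·f(x) = -12·x^2 + 12·x + 12, leaving -23·x - 14
The degree is now < 2, so this is the remainder. Hence a · b ≡ -23·x - 14 in Q[x]/(f).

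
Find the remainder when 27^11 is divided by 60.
3

Use repeated squaring. Binary(11) = 1011. Walk through the bits of the exponent 11 left-to-right: at each bit after the leading one, square the running value, then multiply by 27 if the bit is 1 (always reducing mod 60):
  bit 1 = 1 (leading): start with 27.
  bit 2 = 0: square 27^2 = 729 ≡ 9 (mod 60).
  bit 3 = 1: square 9^2 = 81 ≡ 21; bit is 1, so multiply 21·27 = 567 ≡ 27 (mod 60).
  bit 4 = 1: square 27^2 = 729 ≡ 9; bit is 1, so multiply 9·27 = 243 ≡ 3 (mod 60).
Final value: 27^11 ≡ 3 (mod 60).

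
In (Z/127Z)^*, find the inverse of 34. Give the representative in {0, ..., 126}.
Apply the extended Euclidean algorithm to (127, 34), tracking rows (r, s, t) with s·127 + t·34 = r. Each division r_prev = q·r_cur + r_new produces the new row as (previous row) − q·(current row):
  row A: (127, 1, 0)   [1·127 + 0·34 = 127]
  row B: (34, 0, 1)   [0·127 + 1·34 = 34]
  127 = 3·34 + 25   → row C = row A − 3·row B = (25, 1, −3)   [check: 1·127 − 3·34 = 25]
  34 = 1·25 + 9   → row D = row B − 1·row C = (9, −1, 4)   [check: −1·127 + 4·34 = 9]
  25 = 2·9 + 7   → row E = row C − 2·row D = (7, 3, −11)   [check: 3·127 − 11·34 = 7]
  9 = 1·7 + 2   → row F = row D − 1·row E = (2, −4, 15)   [check: −4·127 + 15·34 = 2]
  7 = 3·2 + 1   → row G = row E − 3·row F = (1, 15, −56)   [check: 15·127 − 56·34 = 1]
  2 = 2·1 + 0   → remainder 0, stop. gcd = 1 (last nonzero row G).
The gcd is 1, so 34 is invertible mod 127. The last nonzero row gives 15·127 − 56·34 = 1, so t = −56. So 34^(−1) ≡ −56 ≡ 71 (mod 127). Verify: 34 · 71 = 2414 ≡ 1 (mod 127). ✓

Final answer: 34^(−1) ≡ 71 (mod 127)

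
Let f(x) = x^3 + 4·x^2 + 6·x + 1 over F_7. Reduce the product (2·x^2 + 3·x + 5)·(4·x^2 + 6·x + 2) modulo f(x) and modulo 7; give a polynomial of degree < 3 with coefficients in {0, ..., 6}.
Multiply as integer polynomials: a · b = 8·x^4 + 24·x^3 + 42·x^2 + 36·x + 10. Reducing coefficients mod 7: a · b ≡ x^4 + 3·x^3 + x + 3. Now divide by f(x) = x^3 + 4·x^2 + 6·x + 1 in F_7[x], eliminating the leading term at each step:
  leading term x^4: subtract (x)·f(x) = x^4 + 4·x^3 + 6·x^2 + x, leaving 6·x^3 + x^2 + 3 (coefficients mod 7)
  leading term 6·x^3: subtract (6)·f(x) = 6·x^3 + 3·x^2 + x + 6, leaving 5·x^2 + 6·x + 4 (coefficients mod 7)
The degree is now < 3, so this is the remainder. Hence a · b ≡ 5·x^2 + 6·x + 4 in F_7[x]/(f).

Final answer: a · b ≡ 5·x^2 + 6·x + 4 (mod f(x))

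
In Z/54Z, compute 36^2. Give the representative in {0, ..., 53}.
Use repeated squaring. Binary(2) = 10. Walk through the bits of the exponent 2 left-to-right: at each bit after the leading one, square the running value, then multiply by 36 if the bit is 1 (always reducing mod 54):
  bit 1 = 1 (leading): start with 36.
  bit 2 = 0: square 36^2 = 1296 ≡ 0 (mod 54).
Final value: 36^2 ≡ 0 (mod 54).

Final answer: 0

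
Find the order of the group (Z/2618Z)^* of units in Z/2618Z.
(Z/2618Z)^* consists of the classes a with gcd(a, 2618) = 1, so its order is φ(2618). φ is multiplicative, with φ(p^e) = p^e − p^(e−1). Factorise 2618 = 2 · 7 · 11 · 17. Then
  φ(2618) = (2 − 1) · (7 − 1) · (11 − 1) · (17 − 1) = 1 · 6 · 10 · 16 = 960.
Thus |(Z/2618Z)^*| = 960.

Final answer: |(Z/2618Z)^*| = 960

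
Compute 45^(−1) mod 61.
Apply the extended Euclidean algorithm to (61, 45), tracking rows (r, s, t) with s·61 + t·45 = r. Each division r_prev = q·r_cur + r_new produces the new row as (previous row) − q·(current row):
  row A: (61, 1, 0)   [1·61 + 0·45 = 61]
  row B: (45, 0, 1)   [0·61 + 1·45 = 45]
  61 = 1·45 + 16   → row C = row A − 1·row B = (16, 1, −1)   [check: 1·61 − 1·45 = 16]
  45 = 2·16 + 13   → row D = row B − 2·row C = (13, −2, 3)   [check: −2·61 + 3·45 = 13]
  16 = 1·13 + 3   → row E = row C − 1·row D = (3, 3, −4)   [check: 3·61 − 4·45 = 3]
  13 = 4·3 + 1   → row F = row D − 4·row E = (1, −14, 19)   [check: −14·61 + 19·45 = 1]
  3 = 3·1 + 0   → remainder 0, stop. gcd = 1 (last nonzero row F).
The gcd is 1, so 45 is invertible mod 61. The last nonzero row gives −14·61 + 19·45 = 1, so t = 19. So 45^(−1) ≡ 19 (mod 61). Verify: 45 · 19 = 855 ≡ 1 (mod 61). ✓

Final answer: 45^(−1) ≡ 19 (mod 61)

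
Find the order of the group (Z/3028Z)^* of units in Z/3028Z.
(Z/3028Z)^* consists of the classes a with gcd(a, 3028) = 1, so its order is φ(3028). φ is multiplicative, with φ(p^e) = p^e − p^(e−1). Factorise 3028 = 2^2 · 757. Then
  φ(3028) = (2^2 − 2^1) · (757 − 1) = 2 · 756 = 1512.
Thus |(Z/3028Z)^*| = 1512.

Final answer: |(Z/3028Z)^*| = 1512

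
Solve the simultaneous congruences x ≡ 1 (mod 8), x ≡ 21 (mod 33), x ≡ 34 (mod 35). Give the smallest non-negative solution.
x ≡ 3849 (mod 9240); the representative in [0, 9240) is 3849

The moduli 8, 33, 35 are pairwise coprime, so by the CRT there is a unique solution mod 8·33·35 = 9240.
Solve by successive substitution. Start with x ≡ 1 (mod 8).
  Combine with x ≡ 21 (mod 33): write x = 1 + 8·t and require 1 + 8·t ≡ 21 (mod 33), i.e. 8·t ≡ 21 − 1 ≡ 20 (mod 33). Since 8^(−1) ≡ 29 (mod 33), t ≡ 29·20 ≡ 19 (mod 33). So x ≡ 1 + 8·19 = 153 (mod 264).
  Combine with x ≡ 34 (mod 35): write x = 153 + 264·t and require 153 + 264·t ≡ 34 (mod 35), i.e. 264·t ≡ 34 − 153 ≡ 21 (mod 35). Since 264^(−1) ≡ 24 (mod 35) (264 ≡ 19 (mod 35)), t ≡ 24·21 ≡ 14 (mod 35). So x ≡ 153 + 264·14 = 3849 (mod 9240).
Unique solution in [0, 9240): x = 3849.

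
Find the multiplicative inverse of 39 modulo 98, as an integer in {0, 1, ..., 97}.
Apply the extended Euclidean algorithm to (98, 39), tracking rows (r, s, t) with s·98 + t·39 = r. Each division r_prev = q·r_cur + r_new produces the new row as (previous row) − q·(current row):
  row A: (98, 1, 0)   [1·98 + 0·39 = 98]
  row B: (39, 0, 1)   [0·98 + 1·39 = 39]
  98 = 2·39 + 20   → row C = row A − 2·row B = (20, 1, −2)   [check: 1·98 − 2·39 = 20]
  39 = 1·20 + 19   → row D = row B − 1·row C = (19, −1, 3)   [check: −1·98 + 3·39 = 19]
  20 = 1·19 + 1   → row E = row C − 1·row D = (1, 2, −5)   [check: 2·98 − 5·39 = 1]
  19 = 19·1 + 0   → remainder 0, stop. gcd = 1 (last nonzero row E).
The gcd is 1, so 39 is invertible mod 98. The last nonzero row gives 2·98 − 5·39 = 1, so t = −5. So 39^(−1) ≡ −5 ≡ 93 (mod 98). Verify: 39 · 93 = 3627 ≡ 1 (mod 98). ✓

Final answer: 39^(−1) ≡ 93 (mod 98)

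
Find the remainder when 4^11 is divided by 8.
Use repeated squaring. Binary(11) = 1011. Walk through the bits of the exponent 11 left-to-right: at each bit after the leading one, square the running value, then multiply by 4 if the bit is 1 (always reducing mod 8):
  bit 1 = 1 (leading): start with 4.
  bit 2 = 0: square 4^2 = 16 ≡ 0 (mod 8).
  bit 3 = 1: square 0^2 = 0; bit is 1, so multiply 0·4 = 0 (mod 8).
  bit 4 = 1: square 0^2 = 0; bit is 1, so multiply 0·4 = 0 (mod 8).
Final value: 4^11 ≡ 0 (mod 8).

Final answer: 0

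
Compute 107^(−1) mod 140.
107^(−1) ≡ 123 (mod 140)

Apply the extended Euclidean algorithm to (140, 107), tracking rows (r, s, t) with s·140 + t·107 = r. Each division r_prev = q·r_cur + r_new produces the new row as (previous row) − q·(current row):
  row A: (140, 1, 0)   [1·140 + 0·107 = 140]
  row B: (107, 0, 1)   [0·140 + 1·107 = 107]
  140 = 1·107 + 33   → row C = row A − 1·row B = (33, 1, −1)   [check: 1·140 − 1·107 = 33]
  107 = 3·33 + 8   → row D = row B − 3·row C = (8, −3, 4)   [check: −3·140 + 4·107 = 8]
  33 = 4·8 + 1   → row E = row C − 4·row D = (1, 13, −17)   [check: 13·140 − 17·107 = 1]
  8 = 8·1 + 0   → remainder 0, stop. gcd = 1 (last nonzero row E).
The gcd is 1, so 107 is invertible mod 140. The last nonzero row gives 13·140 − 17·107 = 1, so t = −17. So 107^(−1) ≡ −17 ≡ 123 (mod 140). Verify: 107 · 123 = 13161 ≡ 1 (mod 140). ✓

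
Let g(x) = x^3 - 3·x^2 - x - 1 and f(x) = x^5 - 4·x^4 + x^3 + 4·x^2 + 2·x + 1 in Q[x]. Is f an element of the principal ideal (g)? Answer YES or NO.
NO

In Q[x] the ideal (g) consists of all multiples of g, so f ∈ (g) iff g | f, i.e. iff the remainder of f on division by g is 0. Divide f by g (g is monic, so eliminate the leading term of the running remainder at each step):
  leading term x^5: subtract (x^2)·g(x) = x^5 - 3·x^4 - x^3 - x^2, leaving -x^4 + 2·x^3 + 5·x^2 + 2·x + 1
  leading term -x^4: subtract (-x)·g(x) = -x^4 + 3·x^3 + x^2 + x, leaving -x^3 + 4·x^2 + x + 1
  leading term -x^3: subtract (-1)·g(x) = -x^3 + 3·x^2 + x + 1, leaving x^2
The remainder r(x) = x^2 ≠ 0 (and deg r < deg g), so g ∤ f, i.e. f ∉ (g).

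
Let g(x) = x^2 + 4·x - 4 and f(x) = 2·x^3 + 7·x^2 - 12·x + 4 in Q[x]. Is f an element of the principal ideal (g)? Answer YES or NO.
In Q[x] the ideal (g) consists of all multiples of g, so f ∈ (g) iff g | f, i.e. iff the remainder of f on division by g is 0. Divide f by g (g is monic, so eliminate the leading term of the running remainder at each step):
  leading term 2·x^3: subtract (2·x)·g(x) = 2·x^3 + 8·x^2 - 8·x, leaving -x^2 - 4·x + 4
  leading term -x^2: subtract (-1)·g(x) = -x^2 - 4·x + 4, leaving 0
The remainder is 0, so f(x) = g(x) · h(x) with h(x) = 2·x - 1. Hence g | f, i.e. f ∈ (g).

Final answer: YES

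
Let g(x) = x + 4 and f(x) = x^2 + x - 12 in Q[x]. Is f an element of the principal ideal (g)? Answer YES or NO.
In Q[x] the ideal (g) consists of all multiples of g, so f ∈ (g) iff g | f, i.e. iff the remainder of f on division by g is 0. Divide f by g (g is monic, so eliminate the leading term of the running remainder at each step):
  leading term x^2: subtract (x)·g(x) = x^2 + 4·x, leaving -3·x - 12
  leading term -3·x: subtract (-3)·g(x) = -3·x - 12, leaving 0
The remainder is 0, so f(x) = g(x) · h(x) with h(x) = x - 3. Hence g | f, i.e. f ∈ (g).

Final answer: YES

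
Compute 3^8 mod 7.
2

Use repeated squaring. Binary(8) = 1000. Walk through the bits of the exponent 8 left-to-right: at each bit after the leading one, square the running value, then multiply by 3 if the bit is 1 (always reducing mod 7):
  bit 1 = 1 (leading): start with 3.
  bit 2 = 0: square 3^2 = 9 ≡ 2 (mod 7).
  bit 3 = 0: square 2^2 = 4 (mod 7).
  bit 4 = 0: square 4^2 = 16 ≡ 2 (mod 7).
Final value: 3^8 ≡ 2 (mod 7).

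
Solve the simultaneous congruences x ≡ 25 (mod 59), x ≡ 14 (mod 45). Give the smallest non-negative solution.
x ≡ 2444 (mod 2655); the representative in [0, 2655) is 2444

The moduli 59, 45 are pairwise coprime, so by the CRT there is a unique solution mod 59·45 = 2655.
Solve by successive substitution. Start with x ≡ 25 (mod 59).
  Combine with x ≡ 14 (mod 45): write x = 25 + 59·t and require 25 + 59·t ≡ 14 (mod 45), i.e. 59·t ≡ 14 − 25 ≡ 34 (mod 45). Since 59^(−1) ≡ 29 (mod 45) (59 ≡ 14 (mod 45)), t ≡ 29·34 ≡ 41 (mod 45). So x ≡ 25 + 59·41 = 2444 (mod 2655).
Unique solution in [0, 2655): x = 2444.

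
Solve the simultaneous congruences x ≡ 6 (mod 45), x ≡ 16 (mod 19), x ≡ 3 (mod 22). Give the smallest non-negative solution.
x ≡ 5811 (mod 18810); the representative in [0, 18810) is 5811

The moduli 45, 19, 22 are pairwise coprime, so by the CRT there is a unique solution mod 45·19·22 = 18810.
Solve by successive substitution. Start with x ≡ 6 (mod 45).
  Combine with x ≡ 16 (mod 19): write x = 6 + 45·t and require 6 + 45·t ≡ 16 (mod 19), i.e. 45·t ≡ 16 − 6 ≡ 10 (mod 19). Since 45^(−1) ≡ 11 (mod 19) (45 ≡ 7 (mod 19)), t ≡ 11·10 ≡ 15 (mod 19). So x ≡ 6 + 45·15 = 681 (mod 855).
  Combine with x ≡ 3 (mod 22): write x = 681 + 855·t and require 681 + 855·t ≡ 3 (mod 22), i.e. 855·t ≡ 3 − 681 ≡ 4 (mod 22). Since 855^(−1) ≡ 7 (mod 22) (855 ≡ 19 (mod 22)), t ≡ 7·4 ≡ 6 (mod 22). So x ≡ 681 + 855·6 = 5811 (mod 18810).
Unique solution in [0, 18810): x = 5811.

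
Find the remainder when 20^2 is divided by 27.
22

Use repeated squaring. Binary(2) = 10. Walk through the bits of the exponent 2 left-to-right: at each bit after the leading one, square the running value, then multiply by 20 if the bit is 1 (always reducing mod 27):
  bit 1 = 1 (leading): start with 20.
  bit 2 = 0: square 20^2 = 400 ≡ 22 (mod 27).
Final value: 20^2 ≡ 22 (mod 27).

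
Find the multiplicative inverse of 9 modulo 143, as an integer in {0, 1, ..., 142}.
Apply the extended Euclidean algorithm to (143, 9), tracking rows (r, s, t) with s·143 + t·9 = r. Each division r_prev = q·r_cur + r_new produces the new row as (previous row) − q·(current row):
  row A: (143, 1, 0)   [1·143 + 0·9 = 143]
  row B: (9, 0, 1)   [0·143 + 1·9 = 9]
  143 = 15·9 + 8   → row C = row A − 15·row B = (8, 1, −15)   [check: 1·143 − 15·9 = 8]
  9 = 1·8 + 1   → row D = row B − 1·row C = (1, −1, 16)   [check: −1·143 + 16·9 = 1]
  8 = 8·1 + 0   → remainder 0, stop. gcd = 1 (last nonzero row D).
The gcd is 1, so 9 is invertible mod 143. The last nonzero row gives −1·143 + 16·9 = 1, so t = 16. So 9^(−1) ≡ 16 (mod 143). Verify: 9 · 16 = 144 ≡ 1 (mod 143). ✓

Final answer: 9^(−1) ≡ 16 (mod 143)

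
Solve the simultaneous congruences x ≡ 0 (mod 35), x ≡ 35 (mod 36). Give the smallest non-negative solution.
x ≡ 35 (mod 1260); the representative in [0, 1260) is 35

The moduli 35, 36 are pairwise coprime, so by the CRT there is a unique solution mod 35·36 = 1260.
Solve by successive substitution. Start with x ≡ 0 (mod 35).
  Combine with x ≡ 35 (mod 36): write x = 35·t and require 35·t ≡ 35 (mod 36). Since 35^(−1) ≡ 35 (mod 36), t ≡ 35·35 ≡ 1 (mod 36). So x ≡ 35·1 = 35 (mod 1260).
Unique solution in [0, 1260): x = 35.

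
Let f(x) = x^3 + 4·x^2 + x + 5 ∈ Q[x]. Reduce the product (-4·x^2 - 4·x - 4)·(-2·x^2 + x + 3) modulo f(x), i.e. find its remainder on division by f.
First multiply in Q[x] without reducing: a · b = 8·x^4 + 4·x^3 - 8·x^2 - 16·x - 12. Now divide by f(x) = x^3 + 4·x^2 + x + 5, eliminating the leading term at each step:
  leading term 8·x^4: subtract (8·x)·f(x) = 8·x^4 + 32·x^3 + 8·x^2 + 40·x, leaving -28·x^3 - 16·x^2 - 56·x - 12
  leading term -28·x^3: subtract (-28)·f(x) = -28·x^3 - 112·x^2 - 28·x - 140, leaving 96·x^2 - 28·x + 128
The degree is now < 3, so this is the remainder. Hence a · b ≡ 96·x^2 - 28·x + 128 in Q[x]/(f).

Final answer: a · b ≡ 96·x^2 - 28·x + 128 (mod f(x))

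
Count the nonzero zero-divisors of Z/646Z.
Z/646Z has 357 nonzero zero-divisors

In Z/646Z each nonzero element is either a unit (gcd with 646 is 1) or a zero-divisor (gcd > 1). The number of units is φ(646): factorise 646 = 2 · 17 · 19, so φ(646) = (2 − 1) · (17 − 1) · (19 − 1) = 1 · 16 · 18 = 288. The nonzero elements number 646 − 1 = 645. Hence the nonzero zero-divisors number 645 − 288 = 357.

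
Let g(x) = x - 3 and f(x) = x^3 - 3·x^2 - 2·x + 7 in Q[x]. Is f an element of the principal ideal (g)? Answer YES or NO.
In Q[x] the ideal (g) consists of all multiples of g, so f ∈ (g) iff g | f, i.e. iff the remainder of f on division by g is 0. Divide f by g (g is monic, so eliminate the leading term of the running remainder at each step):
  leading term x^3: subtract (x^2)·g(x) = x^3 - 3·x^2, leaving 7 - 2·x
  leading term -2·x: subtract (-2)·g(x) = 6 - 2·x, leaving 1
The remainder r(x) = 1 ≠ 0 (and deg r < deg g), so g ∤ f, i.e. f ∉ (g).

Final answer: NO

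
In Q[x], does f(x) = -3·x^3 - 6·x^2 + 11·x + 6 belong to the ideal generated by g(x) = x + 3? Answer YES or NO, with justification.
YES

In Q[x] the ideal (g) consists of all multiples of g, so f ∈ (g) iff g | f, i.e. iff the remainder of f on division by g is 0. Divide f by g (g is monic, so eliminate the leading term of the running remainder at each step):
  leading term -3·x^3: subtract (-3·x^2)·g(x) = -3·x^3 - 9·x^2, leaving 3·x^2 + 11·x + 6
  leading term 3·x^2: subtract (3·x)·g(x) = 3·x^2 + 9·x, leaving 2·x + 6
  leading term 2·x: subtract (2)·g(x) = 2·x + 6, leaving 0
The remainder is 0, so f(x) = g(x) · h(x) with h(x) = -3·x^2 + 3·x + 2. Hence g | f, i.e. f ∈ (g).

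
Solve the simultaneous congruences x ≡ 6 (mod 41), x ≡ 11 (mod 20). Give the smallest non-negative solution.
The moduli 41, 20 are pairwise coprime, so by the CRT there is a unique solution mod 41·20 = 820.
Solve by successive substitution. Start with x ≡ 6 (mod 41).
  Combine with x ≡ 11 (mod 20): write x = 6 + 41·t and require 6 + 41·t ≡ 11 (mod 20), i.e. 41·t ≡ 11 − 6 ≡ 5 (mod 20). Since 41^(−1) ≡ 1 (mod 20) (41 ≡ 1 (mod 20)), t ≡ 1·5 ≡ 5 (mod 20). So x ≡ 6 + 41·5 = 211 (mod 820).
Unique solution in [0, 820): x = 211.

Final answer: x ≡ 211 (mod 820); the representative in [0, 820) is 211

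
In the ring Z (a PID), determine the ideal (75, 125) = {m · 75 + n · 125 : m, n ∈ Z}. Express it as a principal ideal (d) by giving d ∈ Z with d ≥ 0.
(75, 125) = (25); d = 25

In the PID Z, (a, b) is generated by gcd(a, b). Compute gcd(125, 75) with the extended Euclidean algorithm, tracking rows (r, s, t) with s·125 + t·75 = r:
  row A: (125, 1, 0)   [1·125 + 0·75 = 125]
  row B: (75, 0, 1)   [0·125 + 1·75 = 75]
  125 = 1·75 + 50   → row C = row A − 1·row B = (50, 1, −1)   [check: 1·125 − 1·75 = 50]
  75 = 1·50 + 25   → row D = row B − 1·row C = (25, −1, 2)   [check: −1·125 + 2·75 = 25]
  50 = 2·25 + 0   → remainder 0, stop. gcd = 25 (last nonzero row D).
So gcd(75, 125) = 25, with Bézout identity −1·125 + 2·75 = 25. Containment (⊇): the Bézout identity exhibits 25 as an element of (75, 125), giving (25) ⊆ (75, 125). Containment (⊆): since 25 | 75 and 25 | 125 (75 = 25·3, 125 = 25·5), every Z-linear combination of 75 and 125 is divisible by 25, so (75, 125) ⊆ (25). Therefore (75, 125) = (25), d = 25.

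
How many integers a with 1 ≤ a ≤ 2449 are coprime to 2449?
The number of a ∈ {1, ..., 2449} with gcd(a, 2449) = 1 is by definition Euler's totient φ(2449). φ is multiplicative, with φ(p^e) = p^e − p^(e−1). Factorise 2449 = 31 · 79. Then
  φ(2449) = (31 − 1) · (79 − 1) = 30 · 78 = 2340.
So there are 2340 such integers.

Final answer: 2340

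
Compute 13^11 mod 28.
13

Use repeated squaring. Binary(11) = 1011. Walk through the bits of the exponent 11 left-to-right: at each bit after the leading one, square the running value, then multiply by 13 if the bit is 1 (always reducing mod 28):
  bit 1 = 1 (leading): start with 13.
  bit 2 = 0: square 13^2 = 169 ≡ 1 (mod 28).
  bit 3 = 1: square 1^2 = 1; bit is 1, so multiply 1·13 = 13 (mod 28).
  bit 4 = 1: square 13^2 = 169 ≡ 1; bit is 1, so multiply 1·13 = 13 (mod 28).
Final value: 13^11 ≡ 13 (mod 28).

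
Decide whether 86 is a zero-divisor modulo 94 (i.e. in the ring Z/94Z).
gcd(86, 94) = 2 > 1, so 86 is not a unit in Z/94Z. In Z/nZ every nonzero non-unit is a zero-divisor: explicitly, take b = 94/gcd = 47 ≠ 0 (mod 94); then 86·47 = 4042 = 43·94, i.e. 86·47 ≡ 0 (mod 94). So 86 is a zero-divisor.

Final answer: YES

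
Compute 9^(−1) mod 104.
9^(−1) ≡ 81 (mod 104)

Apply the extended Euclidean algorithm to (104, 9), tracking rows (r, s, t) with s·104 + t·9 = r. Each division r_prev = q·r_cur + r_new produces the new row as (previous row) − q·(current row):
  row A: (104, 1, 0)   [1·104 + 0·9 = 104]
  row B: (9, 0, 1)   [0·104 + 1·9 = 9]
  104 = 11·9 + 5   → row C = row A − 11·row B = (5, 1, −11)   [check: 1·104 − 11·9 = 5]
  9 = 1·5 + 4   → row D = row B − 1·row C = (4, −1, 12)   [check: −1·104 + 12·9 = 4]
  5 = 1·4 + 1   → row E = row C − 1·row D = (1, 2, −23)   [check: 2·104 − 23·9 = 1]
  4 = 4·1 + 0   → remainder 0, stop. gcd = 1 (last nonzero row E).
The gcd is 1, so 9 is invertible mod 104. The last nonzero row gives 2·104 − 23·9 = 1, so t = −23. So 9^(−1) ≡ −23 ≡ 81 (mod 104). Verify: 9 · 81 = 729 ≡ 1 (mod 104). ✓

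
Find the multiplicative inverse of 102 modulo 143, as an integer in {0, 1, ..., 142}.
Apply the extended Euclidean algorithm to (143, 102), tracking rows (r, s, t) with s·143 + t·102 = r. Each division r_prev = q·r_cur + r_new produces the new row as (previous row) − q·(current row):
  row A: (143, 1, 0)   [1·143 + 0·102 = 143]
  row B: (102, 0, 1)   [0·143 + 1·102 = 102]
  143 = 1·102 + 41   → row C = row A − 1·row B = (41, 1, −1)   [check: 1·143 − 1·102 = 41]
  102 = 2·41 + 20   → row D = row B − 2·row C = (20, −2, 3)   [check: −2·143 + 3·102 = 20]
  41 = 2·20 + 1   → row E = row C − 2·row D = (1, 5, −7)   [check: 5·143 − 7·102 = 1]
  20 = 20·1 + 0   → remainder 0, stop. gcd = 1 (last nonzero row E).
The gcd is 1, so 102 is invertible mod 143. The last nonzero row gives 5·143 − 7·102 = 1, so t = −7. So 102^(−1) ≡ −7 ≡ 136 (mod 143). Verify: 102 · 136 = 13872 ≡ 1 (mod 143). ✓

Final answer: 102^(−1) ≡ 136 (mod 143)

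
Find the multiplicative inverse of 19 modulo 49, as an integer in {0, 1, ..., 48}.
Apply the extended Euclidean algorithm to (49, 19), tracking rows (r, s, t) with s·49 + t·19 = r. Each division r_prev = q·r_cur + r_new produces the new row as (previous row) − q·(current row):
  row A: (49, 1, 0)   [1·49 + 0·19 = 49]
  row B: (19, 0, 1)   [0·49 + 1·19 = 19]
  49 = 2·19 + 11   → row C = row A − 2·row B = (11, 1, −2)   [check: 1·49 − 2·19 = 11]
  19 = 1·11 + 8   → row D = row B − 1·row C = (8, −1, 3)   [check: −1·49 + 3·19 = 8]
  11 = 1·8 + 3   → row E = row C − 1·row D = (3, 2, −5)   [check: 2·49 − 5·19 = 3]
  8 = 2·3 + 2   → row F = row D − 2·row E = (2, −5, 13)   [check: −5·49 + 13·19 = 2]
  3 = 1·2 + 1   → row G = row E − 1·row F = (1, 7, −18)   [check: 7·49 − 18·19 = 1]
  2 = 2·1 + 0   → remainder 0, stop. gcd = 1 (last nonzero row G).
The gcd is 1, so 19 is invertible mod 49. The last nonzero row gives 7·49 − 18·19 = 1, so t = −18. So 19^(−1) ≡ −18 ≡ 31 (mod 49). Verify: 19 · 31 = 589 ≡ 1 (mod 49). ✓

Final answer: 19^(−1) ≡ 31 (mod 49)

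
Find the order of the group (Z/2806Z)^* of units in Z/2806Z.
|(Z/2806Z)^*| = 1320

(Z/2806Z)^* consists of the classes a with gcd(a, 2806) = 1, so its order is φ(2806). φ is multiplicative, with φ(p^e) = p^e − p^(e−1). Factorise 2806 = 2 · 23 · 61. Then
  φ(2806) = (2 − 1) · (23 − 1) · (61 − 1) = 1 · 22 · 60 = 1320.
Thus |(Z/2806Z)^*| = 1320.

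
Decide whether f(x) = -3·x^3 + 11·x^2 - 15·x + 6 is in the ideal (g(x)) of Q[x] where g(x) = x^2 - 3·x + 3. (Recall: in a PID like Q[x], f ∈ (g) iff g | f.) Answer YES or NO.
YES

In Q[x] the ideal (g) consists of all multiples of g, so f ∈ (g) iff g | f, i.e. iff the remainder of f on division by g is 0. Divide f by g (g is monic, so eliminate the leading term of the running remainder at each step):
  leading term -3·x^3: subtract (-3·x)·g(x) = -3·x^3 + 9·x^2 - 9·x, leaving 2·x^2 - 6·x + 6
  leading term 2·x^2: subtract (2)·g(x) = 2·x^2 - 6·x + 6, leaving 0
The remainder is 0, so f(x) = g(x) · h(x) with h(x) = 2 - 3·x. Hence g | f, i.e. f ∈ (g).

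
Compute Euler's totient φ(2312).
φ is multiplicative, with φ(p^e) = p^e − p^(e−1). Factorise 2312 = 2^3 · 17^2. Then
  φ(2312) = (2^3 − 2^2) · (17^2 − 17^1) = 4 · 272 = 1088.

Final answer: φ(2312) = 1088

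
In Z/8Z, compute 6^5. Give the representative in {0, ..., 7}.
Use repeated squaring. Binary(5) = 101. Walk through the bits of the exponent 5 left-to-right: at each bit after the leading one, square the running value, then multiply by 6 if the bit is 1 (always reducing mod 8):
  bit 1 = 1 (leading): start with 6.
  bit 2 = 0: square 6^2 = 36 ≡ 4 (mod 8).
  bit 3 = 1: square 4^2 = 16 ≡ 0; bit is 1, so multiply 0·6 = 0 (mod 8).
Final value: 6^5 ≡ 0 (mod 8).

Final answer: 0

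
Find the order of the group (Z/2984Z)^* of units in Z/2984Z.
(Z/2984Z)^* consists of the classes a with gcd(a, 2984) = 1, so its order is φ(2984). φ is multiplicative, with φ(p^e) = p^e − p^(e−1). Factorise 2984 = 2^3 · 373. Then
  φ(2984) = (2^3 − 2^2) · (373 − 1) = 4 · 372 = 1488.
Thus |(Z/2984Z)^*| = 1488.

Final answer: |(Z/2984Z)^*| = 1488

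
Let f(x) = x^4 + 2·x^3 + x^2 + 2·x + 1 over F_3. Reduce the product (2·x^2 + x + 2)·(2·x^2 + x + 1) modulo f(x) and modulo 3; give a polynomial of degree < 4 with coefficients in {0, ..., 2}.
Multiply as integer polynomials: a · b = 4·x^4 + 4·x^3 + 7·x^2 + 3·x + 2. Reducing coefficients mod 3: a · b ≡ x^4 + x^3 + x^2 + 2. Now divide by f(x) = x^4 + 2·x^3 + x^2 + 2·x + 1 in F_3[x], eliminating the leading term at each step:
  leading term x^4: subtract (1)·f(x) = x^4 + 2·x^3 + x^2 + 2·x + 1, leaving 2·x^3 + x + 1 (coefficients mod 3)
The degree is now < 4, so this is the remainder. Hence a · b ≡ 2·x^3 + x + 1 in F_3[x]/(f).

Final answer: a · b ≡ 2·x^3 + x + 1 (mod f(x))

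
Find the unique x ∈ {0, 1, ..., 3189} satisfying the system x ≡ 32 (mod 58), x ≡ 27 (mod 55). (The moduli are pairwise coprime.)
The moduli 58, 55 are pairwise coprime, so by the CRT there is a unique solution mod 58·55 = 3190.
Solve by successive substitution. Start with x ≡ 32 (mod 58).
  Combine with x ≡ 27 (mod 55): write x = 32 + 58·t and require 32 + 58·t ≡ 27 (mod 55), i.e. 58·t ≡ 27 − 32 ≡ 50 (mod 55). Since 58^(−1) ≡ 37 (mod 55) (58 ≡ 3 (mod 55)), t ≡ 37·50 ≡ 35 (mod 55). So x ≡ 32 + 58·35 = 2062 (mod 3190).
Unique solution in [0, 3190): x = 2062.

Final answer: x ≡ 2062 (mod 3190); the representative in [0, 3190) is 2062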